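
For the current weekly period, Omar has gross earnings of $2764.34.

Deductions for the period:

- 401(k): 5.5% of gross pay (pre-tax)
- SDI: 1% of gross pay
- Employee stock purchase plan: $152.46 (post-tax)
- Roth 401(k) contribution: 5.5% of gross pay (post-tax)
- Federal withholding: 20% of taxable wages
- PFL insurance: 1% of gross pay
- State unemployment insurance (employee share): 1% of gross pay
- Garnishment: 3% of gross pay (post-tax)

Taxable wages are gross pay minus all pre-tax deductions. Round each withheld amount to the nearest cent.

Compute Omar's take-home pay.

401(k): $2764.34 × 0.055 = $152.04
Taxable wages = $2764.34 − $152.04 = $2612.30
Federal withholding: $2612.30 × 0.2 = $522.46
State unemployment insurance (employee share): $2764.34 × 0.01 = $27.64
SDI: $2764.34 × 0.01 = $27.64
PFL insurance: $2764.34 × 0.01 = $27.64
Roth 401(k) contribution: $2764.34 × 0.055 = $152.04
Employee stock purchase plan: $152.46
Garnishment: $2764.34 × 0.03 = $82.93
Total deductions = $152.04 + $522.46 + $27.64 + $27.64 + $27.64 + $152.04 + $152.46 + $82.93 = $1144.85
Net pay = $2764.34 − $1144.85 = $1619.49

$1619.49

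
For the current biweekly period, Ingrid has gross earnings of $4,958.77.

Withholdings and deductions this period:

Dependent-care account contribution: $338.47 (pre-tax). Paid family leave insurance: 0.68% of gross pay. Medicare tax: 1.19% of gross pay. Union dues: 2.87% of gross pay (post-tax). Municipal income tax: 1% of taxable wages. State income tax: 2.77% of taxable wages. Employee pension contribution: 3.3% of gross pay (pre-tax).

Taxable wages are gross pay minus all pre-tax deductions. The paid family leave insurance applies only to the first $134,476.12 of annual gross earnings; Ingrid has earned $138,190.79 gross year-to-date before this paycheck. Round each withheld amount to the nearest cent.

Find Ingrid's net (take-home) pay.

Dependent-care account contribution: $338.47
Employee pension contribution: $4,958.77 × 0.033 = $163.64
Pre-tax total = $338.47 + $163.64 = $502.11
Taxable wages = $4,958.77 − $502.11 = $4,456.66
State income tax: $4,456.66 × 0.0277 = $123.45
Municipal income tax: $4,456.66 × 0.01 = $44.57
Medicare tax: $4,958.77 × 0.0119 = $59.01
Paid family leave insurance: annual cap $134,476.12 already reached (YTD $138,190.79), so $0.00
Union dues: $4,958.77 × 0.0287 = $142.32
Total deductions = $338.47 + $163.64 + $123.45 + $44.57 + $59.01 + $0.00 + $142.32 = $871.46
Net pay = $4,958.77 − $871.46 = $4,087.31

$4,087.31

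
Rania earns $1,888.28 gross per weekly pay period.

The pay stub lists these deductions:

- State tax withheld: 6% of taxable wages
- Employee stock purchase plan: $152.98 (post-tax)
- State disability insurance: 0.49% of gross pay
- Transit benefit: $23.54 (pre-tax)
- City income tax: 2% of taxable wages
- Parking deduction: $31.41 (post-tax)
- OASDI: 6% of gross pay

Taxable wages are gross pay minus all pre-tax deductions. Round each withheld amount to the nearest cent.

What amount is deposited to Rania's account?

$1,408.63

Transit benefit: $23.54
Taxable wages = $1,888.28 − $23.54 = $1,864.74
State tax withheld: $1,864.74 × 0.06 = $111.88
City income tax: $1,864.74 × 0.02 = $37.29
OASDI: $1,888.28 × 0.06 = $113.30
State disability insurance: $1,888.28 × 0.0049 = $9.25
Employee stock purchase plan: $152.98
Parking deduction: $31.41
Total deductions = $23.54 + $111.88 + $37.29 + $113.30 + $9.25 + $152.98 + $31.41 = $479.65
Net pay = $1,888.28 − $479.65 = $1,408.63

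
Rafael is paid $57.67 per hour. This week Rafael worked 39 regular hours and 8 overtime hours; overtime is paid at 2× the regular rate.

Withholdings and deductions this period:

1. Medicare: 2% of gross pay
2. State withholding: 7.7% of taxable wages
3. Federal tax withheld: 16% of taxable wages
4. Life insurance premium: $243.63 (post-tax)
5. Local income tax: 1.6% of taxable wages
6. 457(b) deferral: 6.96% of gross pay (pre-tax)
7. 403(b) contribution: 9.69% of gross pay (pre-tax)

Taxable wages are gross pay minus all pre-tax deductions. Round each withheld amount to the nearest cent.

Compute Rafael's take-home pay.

$1,667.80

Regular pay: 39 × $57.67 = $2,249.13
Overtime pay: 8 × $57.67 × 2 = $922.72
Gross pay = $2,249.13 + $922.72 = $3,171.85
403(b) contribution: $3,171.85 × 0.0969 = $307.35
457(b) deferral: $3,171.85 × 0.0696 = $220.76
Pre-tax total = $307.35 + $220.76 = $528.11
Taxable wages = $3,171.85 − $528.11 = $2,643.74
Federal tax withheld: $2,643.74 × 0.16 = $423.00
Local income tax: $2,643.74 × 0.016 = $42.30
State withholding: $2,643.74 × 0.077 = $203.57
Medicare: $3,171.85 × 0.02 = $63.44
Life insurance premium: $243.63
Total deductions = $307.35 + $220.76 + $423.00 + $42.30 + $203.57 + $63.44 + $243.63 = $1,504.05
Net pay = $3,171.85 − $1,504.05 = $1,667.80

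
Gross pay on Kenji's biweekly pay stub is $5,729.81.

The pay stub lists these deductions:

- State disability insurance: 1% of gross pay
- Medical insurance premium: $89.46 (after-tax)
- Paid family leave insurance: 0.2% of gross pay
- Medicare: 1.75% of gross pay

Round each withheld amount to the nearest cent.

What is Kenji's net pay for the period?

Medicare: $5,729.81 × 0.0175 = $100.27
State disability insurance: $5,729.81 × 0.01 = $57.30
Paid family leave insurance: $5,729.81 × 0.002 = $11.46
Medical insurance premium: $89.46
Total deductions = $100.27 + $57.30 + $11.46 + $89.46 = $258.49
Net pay = $5,729.81 − $258.49 = $5,471.32

$5,471.32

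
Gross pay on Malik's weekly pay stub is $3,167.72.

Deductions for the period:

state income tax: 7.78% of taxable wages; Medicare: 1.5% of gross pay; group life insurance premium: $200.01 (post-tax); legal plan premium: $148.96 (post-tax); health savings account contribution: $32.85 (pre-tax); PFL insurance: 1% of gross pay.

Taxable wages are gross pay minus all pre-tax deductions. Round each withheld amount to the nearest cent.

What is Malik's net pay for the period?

Health savings account contribution: $32.85
Taxable wages = $3,167.72 − $32.85 = $3,134.87
State income tax: $3,134.87 × 0.0778 = $243.89
PFL insurance: $3,167.72 × 0.01 = $31.68
Medicare: $3,167.72 × 0.015 = $47.52
Legal plan premium: $148.96
Group life insurance premium: $200.01
Total deductions = $32.85 + $243.89 + $31.68 + $47.52 + $148.96 + $200.01 = $704.91
Net pay = $3,167.72 − $704.91 = $2,462.81

$2,462.81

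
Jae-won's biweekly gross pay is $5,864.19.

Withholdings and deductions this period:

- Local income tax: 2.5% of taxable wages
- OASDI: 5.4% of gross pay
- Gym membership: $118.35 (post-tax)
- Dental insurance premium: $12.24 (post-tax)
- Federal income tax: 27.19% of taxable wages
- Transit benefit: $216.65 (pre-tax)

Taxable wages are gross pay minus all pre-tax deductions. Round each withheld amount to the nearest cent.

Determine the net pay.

Transit benefit: $216.65
Taxable wages = $5,864.19 − $216.65 = $5,647.54
Federal income tax: $5,647.54 × 0.2719 = $1,535.57
Local income tax: $5,647.54 × 0.025 = $141.19
OASDI: $5,864.19 × 0.054 = $316.67
Dental insurance premium: $12.24
Gym membership: $118.35
Total deductions = $216.65 + $1,535.57 + $141.19 + $316.67 + $12.24 + $118.35 = $2,340.67
Net pay = $5,864.19 − $2,340.67 = $3,523.52

$3,523.52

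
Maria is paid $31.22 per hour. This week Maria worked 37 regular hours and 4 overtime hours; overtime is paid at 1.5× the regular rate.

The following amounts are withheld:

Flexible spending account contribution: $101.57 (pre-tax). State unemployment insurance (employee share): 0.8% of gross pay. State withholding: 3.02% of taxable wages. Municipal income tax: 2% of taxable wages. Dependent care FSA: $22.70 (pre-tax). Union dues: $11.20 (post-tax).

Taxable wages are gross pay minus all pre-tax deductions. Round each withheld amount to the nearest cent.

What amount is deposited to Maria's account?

$1135.10

Regular pay: 37 × $31.22 = $1155.14
Overtime pay: 4 × $31.22 × 1.5 = $187.32
Gross pay = $1155.14 + $187.32 = $1342.46
Dependent care FSA: $22.70
Flexible spending account contribution: $101.57
Pre-tax total = $22.70 + $101.57 = $124.27
Taxable wages = $1342.46 − $124.27 = $1218.19
Municipal income tax: $1218.19 × 0.02 = $24.36
State withholding: $1218.19 × 0.0302 = $36.79
State unemployment insurance (employee share): $1342.46 × 0.008 = $10.74
Union dues: $11.20
Total deductions = $22.70 + $101.57 + $24.36 + $36.79 + $10.74 + $11.20 = $207.36
Net pay = $1342.46 − $207.36 = $1135.10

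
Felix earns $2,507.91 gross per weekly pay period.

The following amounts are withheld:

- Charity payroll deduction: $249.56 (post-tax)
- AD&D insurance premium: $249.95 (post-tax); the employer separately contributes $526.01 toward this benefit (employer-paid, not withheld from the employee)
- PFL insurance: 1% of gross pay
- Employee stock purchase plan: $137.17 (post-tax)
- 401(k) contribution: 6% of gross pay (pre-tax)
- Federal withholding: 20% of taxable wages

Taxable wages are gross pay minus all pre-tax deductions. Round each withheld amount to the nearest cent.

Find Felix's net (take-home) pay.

401(k) contribution: $2,507.91 × 0.06 = $150.47
Taxable wages = $2,507.91 − $150.47 = $2,357.44
Federal withholding: $2,357.44 × 0.2 = $471.49
PFL insurance: $2,507.91 × 0.01 = $25.08
AD&D insurance premium: $249.95
Charity payroll deduction: $249.56
Employee stock purchase plan: $137.17
(Employer's $526.01 toward AD&D insurance premium is not withheld from the employee.)
Total deductions = $150.47 + $471.49 + $25.08 + $249.95 + $249.56 + $137.17 = $1,283.72
Net pay = $2,507.91 − $1,283.72 = $1,224.19

$1,224.19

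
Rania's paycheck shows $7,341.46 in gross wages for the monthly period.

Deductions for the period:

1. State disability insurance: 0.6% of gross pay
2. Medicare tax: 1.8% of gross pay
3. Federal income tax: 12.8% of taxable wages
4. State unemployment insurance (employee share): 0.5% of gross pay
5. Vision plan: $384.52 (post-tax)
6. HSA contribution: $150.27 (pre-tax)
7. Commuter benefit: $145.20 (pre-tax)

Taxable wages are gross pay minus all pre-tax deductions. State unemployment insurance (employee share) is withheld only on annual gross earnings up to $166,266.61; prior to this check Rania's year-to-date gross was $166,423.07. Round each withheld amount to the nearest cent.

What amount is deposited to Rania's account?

$5,583.38

HSA contribution: $150.27
Commuter benefit: $145.20
Pre-tax total = $150.27 + $145.20 = $295.47
Taxable wages = $7,341.46 − $295.47 = $7,045.99
Federal income tax: $7,045.99 × 0.128 = $901.89
State disability insurance: $7,341.46 × 0.006 = $44.05
Medicare tax: $7,341.46 × 0.018 = $132.15
State unemployment insurance (employee share): annual cap $166,266.61 already reached (YTD $166,423.07), so $0.00
Vision plan: $384.52
Total deductions = $150.27 + $145.20 + $901.89 + $44.05 + $132.15 + $0.00 + $384.52 = $1,758.08
Net pay = $7,341.46 − $1,758.08 = $5,583.38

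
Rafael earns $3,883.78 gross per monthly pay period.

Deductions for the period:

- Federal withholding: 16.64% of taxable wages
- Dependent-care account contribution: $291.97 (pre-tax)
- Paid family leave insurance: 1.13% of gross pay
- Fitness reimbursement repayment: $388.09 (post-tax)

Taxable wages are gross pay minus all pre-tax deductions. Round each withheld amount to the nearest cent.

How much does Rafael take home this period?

$2,562.15

Dependent-care account contribution: $291.97
Taxable wages = $3,883.78 − $291.97 = $3,591.81
Federal withholding: $3,591.81 × 0.1664 = $597.68
Paid family leave insurance: $3,883.78 × 0.0113 = $43.89
Fitness reimbursement repayment: $388.09
Total deductions = $291.97 + $597.68 + $43.89 + $388.09 = $1,321.63
Net pay = $3,883.78 − $1,321.63 = $2,562.15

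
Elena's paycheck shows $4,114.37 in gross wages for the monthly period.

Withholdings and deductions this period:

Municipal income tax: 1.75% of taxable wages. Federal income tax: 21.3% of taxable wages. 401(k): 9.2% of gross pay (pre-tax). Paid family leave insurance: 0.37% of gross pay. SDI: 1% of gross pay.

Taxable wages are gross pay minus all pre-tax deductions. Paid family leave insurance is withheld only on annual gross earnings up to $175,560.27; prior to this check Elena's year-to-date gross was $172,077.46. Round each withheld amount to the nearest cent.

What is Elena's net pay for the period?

$2,820.70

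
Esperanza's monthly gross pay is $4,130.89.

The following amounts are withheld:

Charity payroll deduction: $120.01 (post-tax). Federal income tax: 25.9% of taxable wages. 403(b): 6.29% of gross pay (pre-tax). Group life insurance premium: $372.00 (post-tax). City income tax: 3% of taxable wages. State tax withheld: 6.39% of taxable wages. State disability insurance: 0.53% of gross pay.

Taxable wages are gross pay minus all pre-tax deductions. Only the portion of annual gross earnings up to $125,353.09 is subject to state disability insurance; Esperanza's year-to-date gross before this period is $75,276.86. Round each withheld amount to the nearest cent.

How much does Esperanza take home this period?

$1,991.07

403(b): $4,130.89 × 0.0629 = $259.83
Taxable wages = $4,130.89 − $259.83 = $3,871.06
Federal income tax: $3,871.06 × 0.259 = $1,002.60
State tax withheld: $3,871.06 × 0.0639 = $247.36
City income tax: $3,871.06 × 0.03 = $116.13
State disability insurance: cap not yet reached, full $4,130.89 is subject → $4,130.89 × 0.0053 = $21.89
Group life insurance premium: $372.00
Charity payroll deduction: $120.01
Total deductions = $259.83 + $1,002.60 + $247.36 + $116.13 + $21.89 + $372.00 + $120.01 = $2,139.82
Net pay = $4,130.89 − $2,139.82 = $1,991.07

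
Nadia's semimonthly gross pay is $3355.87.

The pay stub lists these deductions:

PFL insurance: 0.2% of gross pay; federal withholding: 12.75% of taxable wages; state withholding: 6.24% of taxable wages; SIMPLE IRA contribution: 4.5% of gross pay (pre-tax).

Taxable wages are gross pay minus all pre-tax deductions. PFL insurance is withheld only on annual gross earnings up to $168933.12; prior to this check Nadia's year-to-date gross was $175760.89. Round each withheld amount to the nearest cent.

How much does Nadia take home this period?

SIMPLE IRA contribution: $3355.87 × 0.045 = $151.01
Taxable wages = $3355.87 − $151.01 = $3204.86
Federal withholding: $3204.86 × 0.1275 = $408.62
State withholding: $3204.86 × 0.0624 = $199.98
PFL insurance: annual cap $168933.12 already reached (YTD $175760.89), so $0.00
Total deductions = $151.01 + $408.62 + $199.98 + $0.00 = $759.61
Net pay = $3355.87 − $759.61 = $2596.26

$2596.26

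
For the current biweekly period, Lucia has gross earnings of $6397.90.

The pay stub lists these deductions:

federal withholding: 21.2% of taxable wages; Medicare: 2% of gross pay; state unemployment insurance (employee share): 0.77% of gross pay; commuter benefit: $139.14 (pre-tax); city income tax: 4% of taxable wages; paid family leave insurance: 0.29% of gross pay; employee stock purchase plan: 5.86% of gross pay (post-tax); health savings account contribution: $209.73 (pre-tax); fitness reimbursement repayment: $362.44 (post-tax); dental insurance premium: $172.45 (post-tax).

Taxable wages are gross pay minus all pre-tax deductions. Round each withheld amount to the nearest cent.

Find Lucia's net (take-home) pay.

Commuter benefit: $139.14
Health savings account contribution: $209.73
Pre-tax total = $139.14 + $209.73 = $348.87
Taxable wages = $6397.90 − $348.87 = $6049.03
Federal withholding: $6049.03 × 0.212 = $1282.39
City income tax: $6049.03 × 0.04 = $241.96
State unemployment insurance (employee share): $6397.90 × 0.0077 = $49.26
Medicare: $6397.90 × 0.02 = $127.96
Paid family leave insurance: $6397.90 × 0.0029 = $18.55
Dental insurance premium: $172.45
Employee stock purchase plan: $6397.90 × 0.0586 = $374.92
Fitness reimbursement repayment: $362.44
Total deductions = $139.14 + $209.73 + $1282.39 + $241.96 + $49.26 + $127.96 + $18.55 + $172.45 + $374.92 + $362.44 = $2978.80
Net pay = $6397.90 − $2978.80 = $3419.10

$3419.10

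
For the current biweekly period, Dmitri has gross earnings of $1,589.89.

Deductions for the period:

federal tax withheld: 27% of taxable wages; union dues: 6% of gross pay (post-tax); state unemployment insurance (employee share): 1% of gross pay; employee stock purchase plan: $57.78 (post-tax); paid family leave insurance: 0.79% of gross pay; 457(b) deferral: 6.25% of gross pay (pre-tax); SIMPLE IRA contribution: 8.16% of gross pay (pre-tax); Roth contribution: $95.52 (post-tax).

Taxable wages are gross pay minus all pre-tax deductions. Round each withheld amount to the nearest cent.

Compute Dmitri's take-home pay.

$716.22

SIMPLE IRA contribution: $1,589.89 × 0.0816 = $129.74
457(b) deferral: $1,589.89 × 0.0625 = $99.37
Pre-tax total = $129.74 + $99.37 = $229.11
Taxable wages = $1,589.89 − $229.11 = $1,360.78
Federal tax withheld: $1,360.78 × 0.27 = $367.41
State unemployment insurance (employee share): $1,589.89 × 0.01 = $15.90
Paid family leave insurance: $1,589.89 × 0.0079 = $12.56
Employee stock purchase plan: $57.78
Roth contribution: $95.52
Union dues: $1,589.89 × 0.06 = $95.39
Total deductions = $129.74 + $99.37 + $367.41 + $15.90 + $12.56 + $57.78 + $95.52 + $95.39 = $873.67
Net pay = $1,589.89 − $873.67 = $716.22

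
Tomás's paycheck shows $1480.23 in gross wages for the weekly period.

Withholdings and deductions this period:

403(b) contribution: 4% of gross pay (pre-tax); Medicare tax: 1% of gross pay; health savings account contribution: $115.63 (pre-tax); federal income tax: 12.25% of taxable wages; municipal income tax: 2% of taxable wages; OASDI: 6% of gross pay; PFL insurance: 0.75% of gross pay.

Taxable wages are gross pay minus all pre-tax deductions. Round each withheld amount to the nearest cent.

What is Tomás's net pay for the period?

Health savings account contribution: $115.63
403(b) contribution: $1480.23 × 0.04 = $59.21
Pre-tax total = $115.63 + $59.21 = $174.84
Taxable wages = $1480.23 − $174.84 = $1305.39
Municipal income tax: $1305.39 × 0.02 = $26.11
Federal income tax: $1305.39 × 0.1225 = $159.91
PFL insurance: $1480.23 × 0.0075 = $11.10
OASDI: $1480.23 × 0.06 = $88.81
Medicare tax: $1480.23 × 0.01 = $14.80
Total deductions = $115.63 + $59.21 + $26.11 + $159.91 + $11.10 + $88.81 + $14.80 = $475.57
Net pay = $1480.23 − $475.57 = $1004.66

$1004.66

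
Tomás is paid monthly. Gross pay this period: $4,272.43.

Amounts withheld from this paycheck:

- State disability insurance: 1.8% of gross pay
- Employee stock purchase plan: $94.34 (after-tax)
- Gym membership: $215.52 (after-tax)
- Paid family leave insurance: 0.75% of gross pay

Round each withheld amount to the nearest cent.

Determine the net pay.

Paid family leave insurance: $4,272.43 × 0.0075 = $32.04
State disability insurance: $4,272.43 × 0.018 = $76.90
Gym membership: $215.52
Employee stock purchase plan: $94.34
Total deductions = $32.04 + $76.90 + $215.52 + $94.34 = $418.80
Net pay = $4,272.43 − $418.80 = $3,853.63

$3,853.63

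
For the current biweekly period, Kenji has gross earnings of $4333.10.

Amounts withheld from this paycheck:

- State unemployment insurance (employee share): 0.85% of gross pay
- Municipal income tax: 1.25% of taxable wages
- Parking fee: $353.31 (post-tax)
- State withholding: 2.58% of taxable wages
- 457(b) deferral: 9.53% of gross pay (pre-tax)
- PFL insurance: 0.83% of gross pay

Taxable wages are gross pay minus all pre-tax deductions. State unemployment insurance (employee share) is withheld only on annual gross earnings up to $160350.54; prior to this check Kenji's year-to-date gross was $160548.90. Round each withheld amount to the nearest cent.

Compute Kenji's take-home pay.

$3380.75

457(b) deferral: $4333.10 × 0.0953 = $412.94
Taxable wages = $4333.10 − $412.94 = $3920.16
State withholding: $3920.16 × 0.0258 = $101.14
Municipal income tax: $3920.16 × 0.0125 = $49.00
State unemployment insurance (employee share): annual cap $160350.54 already reached (YTD $160548.90), so $0.00
PFL insurance: $4333.10 × 0.0083 = $35.96
Parking fee: $353.31
Total deductions = $412.94 + $101.14 + $49.00 + $0.00 + $35.96 + $353.31 = $952.35
Net pay = $4333.10 − $952.35 = $3380.75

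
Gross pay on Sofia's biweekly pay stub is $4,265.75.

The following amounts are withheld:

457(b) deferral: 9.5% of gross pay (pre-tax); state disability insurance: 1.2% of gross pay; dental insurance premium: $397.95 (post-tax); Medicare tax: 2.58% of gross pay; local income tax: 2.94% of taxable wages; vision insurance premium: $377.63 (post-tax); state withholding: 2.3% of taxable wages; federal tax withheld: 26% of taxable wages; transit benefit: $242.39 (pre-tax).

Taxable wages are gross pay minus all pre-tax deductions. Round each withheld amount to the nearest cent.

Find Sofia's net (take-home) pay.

Transit benefit: $242.39
457(b) deferral: $4,265.75 × 0.095 = $405.25
Pre-tax total = $242.39 + $405.25 = $647.64
Taxable wages = $4,265.75 − $647.64 = $3,618.11
Federal tax withheld: $3,618.11 × 0.26 = $940.71
State withholding: $3,618.11 × 0.023 = $83.22
Local income tax: $3,618.11 × 0.0294 = $106.37
State disability insurance: $4,265.75 × 0.012 = $51.19
Medicare tax: $4,265.75 × 0.0258 = $110.06
Dental insurance premium: $397.95
Vision insurance premium: $377.63
Total deductions = $242.39 + $405.25 + $940.71 + $83.22 + $106.37 + $51.19 + $110.06 + $397.95 + $377.63 = $2,714.77
Net pay = $4,265.75 − $2,714.77 = $1,550.98

$1,550.98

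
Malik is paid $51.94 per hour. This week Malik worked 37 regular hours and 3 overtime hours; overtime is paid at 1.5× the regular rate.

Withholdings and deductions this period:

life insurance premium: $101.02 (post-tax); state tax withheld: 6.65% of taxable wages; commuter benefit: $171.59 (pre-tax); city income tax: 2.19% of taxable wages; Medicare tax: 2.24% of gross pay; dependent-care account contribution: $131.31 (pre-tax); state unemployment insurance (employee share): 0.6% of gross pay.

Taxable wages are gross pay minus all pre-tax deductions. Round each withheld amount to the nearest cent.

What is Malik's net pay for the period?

$1,526.61

Regular pay: 37 × $51.94 = $1,921.78
Overtime pay: 3 × $51.94 × 1.5 = $233.73
Gross pay = $1,921.78 + $233.73 = $2,155.51
Dependent-care account contribution: $131.31
Commuter benefit: $171.59
Pre-tax total = $131.31 + $171.59 = $302.90
Taxable wages = $2,155.51 − $302.90 = $1,852.61
State tax withheld: $1,852.61 × 0.0665 = $123.20
City income tax: $1,852.61 × 0.0219 = $40.57
Medicare tax: $2,155.51 × 0.0224 = $48.28
State unemployment insurance (employee share): $2,155.51 × 0.006 = $12.93
Life insurance premium: $101.02
Total deductions = $131.31 + $171.59 + $123.20 + $40.57 + $48.28 + $12.93 + $101.02 = $628.90
Net pay = $2,155.51 − $628.90 = $1,526.61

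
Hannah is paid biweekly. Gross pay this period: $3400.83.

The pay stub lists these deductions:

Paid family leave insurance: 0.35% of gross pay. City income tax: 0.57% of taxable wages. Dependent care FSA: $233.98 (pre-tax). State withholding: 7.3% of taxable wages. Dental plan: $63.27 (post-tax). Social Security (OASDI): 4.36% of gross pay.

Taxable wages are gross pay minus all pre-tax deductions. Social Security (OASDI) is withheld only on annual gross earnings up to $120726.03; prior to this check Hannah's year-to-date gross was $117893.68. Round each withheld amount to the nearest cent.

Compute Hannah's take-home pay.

Dependent care FSA: $233.98
Taxable wages = $3400.83 − $233.98 = $3166.85
City income tax: $3166.85 × 0.0057 = $18.05
State withholding: $3166.85 × 0.073 = $231.18
Paid family leave insurance: $3400.83 × 0.0035 = $11.90
Social Security (OASDI): only $120726.03 − $117893.68 = $2832.35 of this check is subject → $2832.35 × 0.0436 = $123.49
Dental plan: $63.27
Total deductions = $233.98 + $18.05 + $231.18 + $11.90 + $123.49 + $63.27 = $681.87
Net pay = $3400.83 − $681.87 = $2718.96

$2718.96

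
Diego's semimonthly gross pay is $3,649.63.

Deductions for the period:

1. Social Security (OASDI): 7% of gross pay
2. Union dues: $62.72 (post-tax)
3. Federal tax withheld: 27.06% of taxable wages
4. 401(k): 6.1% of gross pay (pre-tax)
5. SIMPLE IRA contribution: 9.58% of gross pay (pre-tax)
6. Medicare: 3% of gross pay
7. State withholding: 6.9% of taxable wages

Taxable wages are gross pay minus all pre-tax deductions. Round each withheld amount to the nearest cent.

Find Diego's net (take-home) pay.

$1,604.61

401(k): $3,649.63 × 0.061 = $222.63
SIMPLE IRA contribution: $3,649.63 × 0.0958 = $349.63
Pre-tax total = $222.63 + $349.63 = $572.26
Taxable wages = $3,649.63 − $572.26 = $3,077.37
Federal tax withheld: $3,077.37 × 0.2706 = $832.74
State withholding: $3,077.37 × 0.069 = $212.34
Social Security (OASDI): $3,649.63 × 0.07 = $255.47
Medicare: $3,649.63 × 0.03 = $109.49
Union dues: $62.72
Total deductions = $222.63 + $349.63 + $832.74 + $212.34 + $255.47 + $109.49 + $62.72 = $2,045.02
Net pay = $3,649.63 − $2,045.02 = $1,604.61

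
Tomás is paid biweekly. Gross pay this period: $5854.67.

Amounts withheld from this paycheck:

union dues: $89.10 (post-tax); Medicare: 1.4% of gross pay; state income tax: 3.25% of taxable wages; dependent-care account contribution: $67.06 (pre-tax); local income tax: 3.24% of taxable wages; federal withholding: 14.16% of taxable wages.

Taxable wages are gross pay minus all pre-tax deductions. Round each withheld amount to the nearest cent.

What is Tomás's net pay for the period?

Dependent-care account contribution: $67.06
Taxable wages = $5854.67 − $67.06 = $5787.61
State income tax: $5787.61 × 0.0325 = $188.10
Local income tax: $5787.61 × 0.0324 = $187.52
Federal withholding: $5787.61 × 0.1416 = $819.53
Medicare: $5854.67 × 0.014 = $81.97
Union dues: $89.10
Total deductions = $67.06 + $188.10 + $187.52 + $819.53 + $81.97 + $89.10 = $1433.28
Net pay = $5854.67 − $1433.28 = $4421.39

$4421.39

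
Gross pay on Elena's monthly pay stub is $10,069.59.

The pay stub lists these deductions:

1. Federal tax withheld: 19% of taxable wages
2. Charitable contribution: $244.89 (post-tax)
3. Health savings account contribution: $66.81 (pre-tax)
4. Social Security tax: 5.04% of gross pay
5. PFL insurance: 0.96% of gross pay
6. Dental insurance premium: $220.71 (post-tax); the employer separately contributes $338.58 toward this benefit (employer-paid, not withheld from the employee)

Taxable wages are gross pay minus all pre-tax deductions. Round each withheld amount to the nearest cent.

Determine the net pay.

$7,032.47

Health savings account contribution: $66.81
Taxable wages = $10,069.59 − $66.81 = $10,002.78
Federal tax withheld: $10,002.78 × 0.19 = $1,900.53
Social Security tax: $10,069.59 × 0.0504 = $507.51
PFL insurance: $10,069.59 × 0.0096 = $96.67
Charitable contribution: $244.89
Dental insurance premium: $220.71
(Employer's $338.58 toward dental insurance premium is not withheld from the employee.)
Total deductions = $66.81 + $1,900.53 + $507.51 + $96.67 + $244.89 + $220.71 = $3,037.12
Net pay = $10,069.59 − $3,037.12 = $7,032.47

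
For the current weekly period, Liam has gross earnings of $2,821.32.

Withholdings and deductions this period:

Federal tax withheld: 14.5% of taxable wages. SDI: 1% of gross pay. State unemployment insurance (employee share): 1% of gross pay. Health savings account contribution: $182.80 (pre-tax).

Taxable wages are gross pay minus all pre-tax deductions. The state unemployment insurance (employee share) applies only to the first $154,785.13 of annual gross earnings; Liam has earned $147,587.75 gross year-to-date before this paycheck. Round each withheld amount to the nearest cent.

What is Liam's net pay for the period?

$2,199.51

Health savings account contribution: $182.80
Taxable wages = $2,821.32 − $182.80 = $2,638.52
Federal tax withheld: $2,638.52 × 0.145 = $382.59
SDI: $2,821.32 × 0.01 = $28.21
State unemployment insurance (employee share): cap not yet reached, full $2,821.32 is subject → $2,821.32 × 0.01 = $28.21
Total deductions = $182.80 + $382.59 + $28.21 + $28.21 = $621.81
Net pay = $2,821.32 − $621.81 = $2,199.51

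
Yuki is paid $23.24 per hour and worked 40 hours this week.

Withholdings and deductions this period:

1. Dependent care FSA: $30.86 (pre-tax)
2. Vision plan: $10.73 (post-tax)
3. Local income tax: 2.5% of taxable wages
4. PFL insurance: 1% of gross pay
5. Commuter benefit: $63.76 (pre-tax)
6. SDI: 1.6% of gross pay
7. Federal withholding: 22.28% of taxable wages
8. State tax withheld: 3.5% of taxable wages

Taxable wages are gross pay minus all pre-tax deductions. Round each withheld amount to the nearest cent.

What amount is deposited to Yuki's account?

$563.96

Gross pay: 40 × $23.24 = $929.60
Dependent care FSA: $30.86
Commuter benefit: $63.76
Pre-tax total = $30.86 + $63.76 = $94.62
Taxable wages = $929.60 − $94.62 = $834.98
State tax withheld: $834.98 × 0.035 = $29.22
Local income tax: $834.98 × 0.025 = $20.87
Federal withholding: $834.98 × 0.2228 = $186.03
SDI: $929.60 × 0.016 = $14.87
PFL insurance: $929.60 × 0.01 = $9.30
Vision plan: $10.73
Total deductions = $30.86 + $63.76 + $29.22 + $20.87 + $186.03 + $14.87 + $9.30 + $10.73 = $365.64
Net pay = $929.60 − $365.64 = $563.96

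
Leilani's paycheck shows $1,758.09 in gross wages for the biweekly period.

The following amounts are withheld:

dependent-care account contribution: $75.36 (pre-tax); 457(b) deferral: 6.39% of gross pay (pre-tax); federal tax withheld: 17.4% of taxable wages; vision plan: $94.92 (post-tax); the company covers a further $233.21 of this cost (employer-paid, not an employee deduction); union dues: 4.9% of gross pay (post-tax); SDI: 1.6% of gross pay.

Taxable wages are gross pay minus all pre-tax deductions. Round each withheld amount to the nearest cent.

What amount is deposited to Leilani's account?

457(b) deferral: $1,758.09 × 0.0639 = $112.34
Dependent-care account contribution: $75.36
Pre-tax total = $112.34 + $75.36 = $187.70
Taxable wages = $1,758.09 − $187.70 = $1,570.39
Federal tax withheld: $1,570.39 × 0.174 = $273.25
SDI: $1,758.09 × 0.016 = $28.13
Union dues: $1,758.09 × 0.049 = $86.15
Vision plan: $94.92
(Employer's $233.21 toward vision plan is not withheld from the employee.)
Total deductions = $112.34 + $75.36 + $273.25 + $28.13 + $86.15 + $94.92 = $670.15
Net pay = $1,758.09 − $670.15 = $1,087.94

$1,087.94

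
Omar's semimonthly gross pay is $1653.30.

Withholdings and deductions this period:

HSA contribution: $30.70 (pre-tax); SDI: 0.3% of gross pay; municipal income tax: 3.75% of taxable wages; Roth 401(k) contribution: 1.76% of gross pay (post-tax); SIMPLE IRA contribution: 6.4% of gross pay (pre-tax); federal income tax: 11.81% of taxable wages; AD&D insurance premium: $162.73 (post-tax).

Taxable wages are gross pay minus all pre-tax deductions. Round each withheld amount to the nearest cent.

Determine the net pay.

$1083.99

SIMPLE IRA contribution: $1653.30 × 0.064 = $105.81
HSA contribution: $30.70
Pre-tax total = $105.81 + $30.70 = $136.51
Taxable wages = $1653.30 − $136.51 = $1516.79
Federal income tax: $1516.79 × 0.1181 = $179.13
Municipal income tax: $1516.79 × 0.0375 = $56.88
SDI: $1653.30 × 0.003 = $4.96
Roth 401(k) contribution: $1653.30 × 0.0176 = $29.10
AD&D insurance premium: $162.73
Total deductions = $105.81 + $30.70 + $179.13 + $56.88 + $4.96 + $29.10 + $162.73 = $569.31
Net pay = $1653.30 − $569.31 = $1083.99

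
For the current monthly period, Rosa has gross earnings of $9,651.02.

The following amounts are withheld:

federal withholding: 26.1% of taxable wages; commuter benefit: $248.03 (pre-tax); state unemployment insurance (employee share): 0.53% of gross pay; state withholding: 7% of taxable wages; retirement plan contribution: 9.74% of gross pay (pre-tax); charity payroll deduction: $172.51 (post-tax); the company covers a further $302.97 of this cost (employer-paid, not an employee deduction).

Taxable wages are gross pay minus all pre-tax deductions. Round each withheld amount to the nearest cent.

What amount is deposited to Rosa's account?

Retirement plan contribution: $9,651.02 × 0.0974 = $940.01
Commuter benefit: $248.03
Pre-tax total = $940.01 + $248.03 = $1,188.04
Taxable wages = $9,651.02 − $1,188.04 = $8,462.98
Federal withholding: $8,462.98 × 0.261 = $2,208.84
State withholding: $8,462.98 × 0.07 = $592.41
State unemployment insurance (employee share): $9,651.02 × 0.0053 = $51.15
Charity payroll deduction: $172.51
(Employer's $302.97 toward charity payroll deduction is not withheld from the employee.)
Total deductions = $940.01 + $248.03 + $2,208.84 + $592.41 + $51.15 + $172.51 = $4,212.95
Net pay = $9,651.02 − $4,212.95 = $5,438.07

$5,438.07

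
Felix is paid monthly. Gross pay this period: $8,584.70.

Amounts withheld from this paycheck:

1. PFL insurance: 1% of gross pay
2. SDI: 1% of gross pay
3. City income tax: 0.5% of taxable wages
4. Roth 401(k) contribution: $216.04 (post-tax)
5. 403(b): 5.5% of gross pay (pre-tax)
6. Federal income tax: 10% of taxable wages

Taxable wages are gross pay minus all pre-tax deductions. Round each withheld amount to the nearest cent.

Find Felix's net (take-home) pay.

403(b): $8,584.70 × 0.055 = $472.16
Taxable wages = $8,584.70 − $472.16 = $8,112.54
Federal income tax: $8,112.54 × 0.1 = $811.25
City income tax: $8,112.54 × 0.005 = $40.56
PFL insurance: $8,584.70 × 0.01 = $85.85
SDI: $8,584.70 × 0.01 = $85.85
Roth 401(k) contribution: $216.04
Total deductions = $472.16 + $811.25 + $40.56 + $85.85 + $85.85 + $216.04 = $1,711.71
Net pay = $8,584.70 − $1,711.71 = $6,872.99

$6,872.99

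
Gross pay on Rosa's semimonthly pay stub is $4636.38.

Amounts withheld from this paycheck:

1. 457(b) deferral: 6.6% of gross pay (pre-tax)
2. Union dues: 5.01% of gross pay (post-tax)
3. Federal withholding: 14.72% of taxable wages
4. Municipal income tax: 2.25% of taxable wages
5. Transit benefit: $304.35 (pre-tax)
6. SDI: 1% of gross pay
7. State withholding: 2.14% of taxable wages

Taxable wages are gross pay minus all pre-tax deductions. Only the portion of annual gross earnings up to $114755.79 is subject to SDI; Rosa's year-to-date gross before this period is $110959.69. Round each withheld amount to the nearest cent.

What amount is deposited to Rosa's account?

$2986.41

Transit benefit: $304.35
457(b) deferral: $4636.38 × 0.066 = $306.00
Pre-tax total = $304.35 + $306.00 = $610.35
Taxable wages = $4636.38 − $610.35 = $4026.03
Federal withholding: $4026.03 × 0.1472 = $592.63
Municipal income tax: $4026.03 × 0.0225 = $90.59
State withholding: $4026.03 × 0.0214 = $86.16
SDI: only $114755.79 − $110959.69 = $3796.10 of this check is subject → $3796.10 × 0.01 = $37.96
Union dues: $4636.38 × 0.0501 = $232.28
Total deductions = $304.35 + $306.00 + $592.63 + $90.59 + $86.16 + $37.96 + $232.28 = $1649.97
Net pay = $4636.38 − $1649.97 = $2986.41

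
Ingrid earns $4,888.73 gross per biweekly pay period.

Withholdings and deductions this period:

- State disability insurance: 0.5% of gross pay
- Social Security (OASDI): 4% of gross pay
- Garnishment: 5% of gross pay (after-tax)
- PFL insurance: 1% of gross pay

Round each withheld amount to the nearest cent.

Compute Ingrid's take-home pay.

$4,375.41

Social Security (OASDI): $4,888.73 × 0.04 = $195.55
State disability insurance: $4,888.73 × 0.005 = $24.44
PFL insurance: $4,888.73 × 0.01 = $48.89
Garnishment: $4,888.73 × 0.05 = $244.44
Total deductions = $195.55 + $24.44 + $48.89 + $244.44 = $513.32
Net pay = $4,888.73 − $513.32 = $4,375.41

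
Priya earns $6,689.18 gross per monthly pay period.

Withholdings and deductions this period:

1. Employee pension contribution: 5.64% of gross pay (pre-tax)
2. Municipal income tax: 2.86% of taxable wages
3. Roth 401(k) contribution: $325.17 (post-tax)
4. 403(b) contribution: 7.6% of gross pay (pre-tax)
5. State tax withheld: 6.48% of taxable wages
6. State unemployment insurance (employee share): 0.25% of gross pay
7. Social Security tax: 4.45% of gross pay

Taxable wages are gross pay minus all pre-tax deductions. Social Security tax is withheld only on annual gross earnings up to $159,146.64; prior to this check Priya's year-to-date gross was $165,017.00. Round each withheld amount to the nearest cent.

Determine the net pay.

403(b) contribution: $6,689.18 × 0.076 = $508.38
Employee pension contribution: $6,689.18 × 0.0564 = $377.27
Pre-tax total = $508.38 + $377.27 = $885.65
Taxable wages = $6,689.18 − $885.65 = $5,803.53
State tax withheld: $5,803.53 × 0.0648 = $376.07
Municipal income tax: $5,803.53 × 0.0286 = $165.98
State unemployment insurance (employee share): $6,689.18 × 0.0025 = $16.72
Social Security tax: annual cap $159,146.64 already reached (YTD $165,017.00), so $0.00
Roth 401(k) contribution: $325.17
Total deductions = $508.38 + $377.27 + $376.07 + $165.98 + $16.72 + $0.00 + $325.17 = $1,769.59
Net pay = $6,689.18 − $1,769.59 = $4,919.59

$4,919.59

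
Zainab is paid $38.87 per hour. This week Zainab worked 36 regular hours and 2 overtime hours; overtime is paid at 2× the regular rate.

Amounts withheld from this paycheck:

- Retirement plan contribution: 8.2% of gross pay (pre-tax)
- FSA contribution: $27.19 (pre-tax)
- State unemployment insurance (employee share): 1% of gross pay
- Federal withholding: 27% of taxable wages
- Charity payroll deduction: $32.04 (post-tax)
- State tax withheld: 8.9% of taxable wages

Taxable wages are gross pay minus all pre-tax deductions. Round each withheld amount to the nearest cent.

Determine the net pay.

Regular pay: 36 × $38.87 = $1,399.32
Overtime pay: 2 × $38.87 × 2 = $155.48
Gross pay = $1,399.32 + $155.48 = $1,554.80
FSA contribution: $27.19
Retirement plan contribution: $1,554.80 × 0.082 = $127.49
Pre-tax total = $27.19 + $127.49 = $154.68
Taxable wages = $1,554.80 − $154.68 = $1,400.12
State tax withheld: $1,400.12 × 0.089 = $124.61
Federal withholding: $1,400.12 × 0.27 = $378.03
State unemployment insurance (employee share): $1,554.80 × 0.01 = $15.55
Charity payroll deduction: $32.04
Total deductions = $27.19 + $127.49 + $124.61 + $378.03 + $15.55 + $32.04 = $704.91
Net pay = $1,554.80 − $704.91 = $849.89

$849.89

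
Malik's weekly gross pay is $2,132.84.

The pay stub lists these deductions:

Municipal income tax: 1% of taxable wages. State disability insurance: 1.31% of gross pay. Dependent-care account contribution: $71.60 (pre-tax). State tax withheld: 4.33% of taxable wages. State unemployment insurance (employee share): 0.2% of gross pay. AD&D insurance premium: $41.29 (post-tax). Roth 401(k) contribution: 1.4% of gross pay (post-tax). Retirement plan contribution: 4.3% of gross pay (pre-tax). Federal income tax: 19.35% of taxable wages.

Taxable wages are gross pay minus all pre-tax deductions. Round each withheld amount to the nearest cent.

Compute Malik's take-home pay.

Retirement plan contribution: $2,132.84 × 0.043 = $91.71
Dependent-care account contribution: $71.60
Pre-tax total = $91.71 + $71.60 = $163.31
Taxable wages = $2,132.84 − $163.31 = $1,969.53
Federal income tax: $1,969.53 × 0.1935 = $381.10
State tax withheld: $1,969.53 × 0.0433 = $85.28
Municipal income tax: $1,969.53 × 0.01 = $19.70
State disability insurance: $2,132.84 × 0.0131 = $27.94
State unemployment insurance (employee share): $2,132.84 × 0.002 = $4.27
Roth 401(k) contribution: $2,132.84 × 0.014 = $29.86
AD&D insurance premium: $41.29
Total deductions = $91.71 + $71.60 + $381.10 + $85.28 + $19.70 + $27.94 + $4.27 + $29.86 + $41.29 = $752.75
Net pay = $2,132.84 − $752.75 = $1,380.09

$1,380.09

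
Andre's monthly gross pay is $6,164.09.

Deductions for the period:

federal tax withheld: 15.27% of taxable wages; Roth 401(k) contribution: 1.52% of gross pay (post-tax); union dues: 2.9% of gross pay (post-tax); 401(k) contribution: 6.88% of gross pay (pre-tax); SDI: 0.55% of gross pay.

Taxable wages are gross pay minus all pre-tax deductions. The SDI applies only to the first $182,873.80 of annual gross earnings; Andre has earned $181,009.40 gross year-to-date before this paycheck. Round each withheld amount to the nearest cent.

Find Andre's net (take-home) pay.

$4,580.80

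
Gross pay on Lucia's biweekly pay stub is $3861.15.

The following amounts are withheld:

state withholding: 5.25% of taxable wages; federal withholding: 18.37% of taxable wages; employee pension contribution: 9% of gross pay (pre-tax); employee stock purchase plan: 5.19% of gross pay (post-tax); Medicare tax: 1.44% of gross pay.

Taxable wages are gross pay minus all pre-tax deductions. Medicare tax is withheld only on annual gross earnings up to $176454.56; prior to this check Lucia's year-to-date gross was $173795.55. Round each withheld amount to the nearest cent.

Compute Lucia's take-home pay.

$2445.04

Employee pension contribution: $3861.15 × 0.09 = $347.50
Taxable wages = $3861.15 − $347.50 = $3513.65
Federal withholding: $3513.65 × 0.1837 = $645.46
State withholding: $3513.65 × 0.0525 = $184.47
Medicare tax: only $176454.56 − $173795.55 = $2659.01 of this check is subject → $2659.01 × 0.0144 = $38.29
Employee stock purchase plan: $3861.15 × 0.0519 = $200.39
Total deductions = $347.50 + $645.46 + $184.47 + $38.29 + $200.39 = $1416.11
Net pay = $3861.15 − $1416.11 = $2445.04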